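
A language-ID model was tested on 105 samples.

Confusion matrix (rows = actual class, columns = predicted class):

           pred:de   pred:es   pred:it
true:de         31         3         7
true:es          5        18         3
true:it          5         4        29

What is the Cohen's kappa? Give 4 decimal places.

Observed agreement pₒ = trace/N = 78/105 = 0.74286
Expected agreement pₑ = Σ (rowᵢ·colᵢ)/N² = (41·41 + 26·25 + 38·39)/105² = 0.34585
κ = (pₒ − pₑ)/(1 − pₑ) = (0.74286 − 0.34585)/(1 − 0.34585) = 0.6069

0.6069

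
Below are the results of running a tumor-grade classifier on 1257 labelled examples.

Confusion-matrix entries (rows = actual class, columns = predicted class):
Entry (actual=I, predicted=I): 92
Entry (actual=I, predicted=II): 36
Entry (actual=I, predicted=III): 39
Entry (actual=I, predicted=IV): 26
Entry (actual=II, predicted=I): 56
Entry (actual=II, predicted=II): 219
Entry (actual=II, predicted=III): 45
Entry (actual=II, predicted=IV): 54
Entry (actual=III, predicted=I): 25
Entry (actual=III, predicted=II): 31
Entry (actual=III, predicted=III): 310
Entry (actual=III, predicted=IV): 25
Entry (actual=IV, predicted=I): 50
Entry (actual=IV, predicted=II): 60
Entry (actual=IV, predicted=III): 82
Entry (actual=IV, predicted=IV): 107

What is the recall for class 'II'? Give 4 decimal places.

One-vs-rest for 'II': TP = diagonal; FP = other classes predicted 'II'; FN = 'II' predicted as other.
recall = TP/(TP+FN).
II: TP=219, FN=56+45+54=155 → 219/374 = 0.58556

0.5856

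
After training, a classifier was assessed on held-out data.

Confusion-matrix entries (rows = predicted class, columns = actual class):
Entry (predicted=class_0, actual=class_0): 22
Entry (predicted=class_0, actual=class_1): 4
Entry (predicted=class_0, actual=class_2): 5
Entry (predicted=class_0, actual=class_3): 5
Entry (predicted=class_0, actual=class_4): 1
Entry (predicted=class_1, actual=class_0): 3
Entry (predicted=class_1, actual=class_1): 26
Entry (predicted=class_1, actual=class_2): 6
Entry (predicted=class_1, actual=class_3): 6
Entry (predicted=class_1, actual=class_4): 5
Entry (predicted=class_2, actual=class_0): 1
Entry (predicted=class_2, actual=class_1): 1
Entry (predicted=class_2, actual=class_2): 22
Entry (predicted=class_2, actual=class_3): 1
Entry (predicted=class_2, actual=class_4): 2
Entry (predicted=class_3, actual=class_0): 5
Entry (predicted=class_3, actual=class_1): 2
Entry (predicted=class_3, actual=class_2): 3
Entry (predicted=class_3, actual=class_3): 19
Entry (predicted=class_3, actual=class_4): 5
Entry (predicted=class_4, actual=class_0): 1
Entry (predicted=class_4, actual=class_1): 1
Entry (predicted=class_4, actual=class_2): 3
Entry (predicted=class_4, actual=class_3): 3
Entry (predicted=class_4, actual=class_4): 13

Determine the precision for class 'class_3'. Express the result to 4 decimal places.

0.5588

precision = TP/(TP+FP).
class_3: TP=19, FP=5+2+3+5=15 → 19/34 = 0.55882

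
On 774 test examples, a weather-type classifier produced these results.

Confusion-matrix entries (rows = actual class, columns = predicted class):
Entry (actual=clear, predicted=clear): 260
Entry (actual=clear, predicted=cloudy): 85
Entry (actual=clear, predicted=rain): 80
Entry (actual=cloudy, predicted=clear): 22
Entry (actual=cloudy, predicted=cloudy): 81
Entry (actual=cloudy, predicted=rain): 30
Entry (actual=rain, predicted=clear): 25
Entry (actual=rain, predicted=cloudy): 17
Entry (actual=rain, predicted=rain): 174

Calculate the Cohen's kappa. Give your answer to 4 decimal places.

Observed agreement pₒ = trace/N = 515/774 = 0.66537
Expected agreement pₑ = Σ (rowᵢ·colᵢ)/N² = (425·307 + 133·183 + 216·284)/774² = 0.36082
κ = (pₒ − pₑ)/(1 − pₑ) = (0.66537 − 0.36082)/(1 − 0.36082) = 0.4765

0.4765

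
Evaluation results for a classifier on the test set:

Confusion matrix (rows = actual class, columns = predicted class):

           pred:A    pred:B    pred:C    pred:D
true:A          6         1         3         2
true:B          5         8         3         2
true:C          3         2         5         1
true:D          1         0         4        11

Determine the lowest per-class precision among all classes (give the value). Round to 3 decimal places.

0.333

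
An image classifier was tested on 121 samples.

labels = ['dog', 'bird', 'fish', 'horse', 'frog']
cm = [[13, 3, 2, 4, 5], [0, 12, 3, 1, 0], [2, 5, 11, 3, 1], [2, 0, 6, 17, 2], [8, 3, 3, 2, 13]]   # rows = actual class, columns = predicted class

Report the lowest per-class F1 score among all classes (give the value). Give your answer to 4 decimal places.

0.4681

Per-class F1 score (2·TP/(2·TP+FP+FN)):
  dog: TP=13, FP=0+2+2+8=12, FN=3+2+4+5=14 → 26/52 = 0.50000
  bird: TP=12, FP=3+5+0+3=11, FN=0+3+1+0=4 → 24/39 = 0.61538
  fish: TP=11, FP=2+3+6+3=14, FN=2+5+3+1=11 → 22/47 = 0.46809
  horse: TP=17, FP=4+1+3+2=10, FN=2+0+6+2=10 → 34/54 = 0.62963
  frog: TP=13, FP=5+0+1+2=8, FN=8+3+3+2=16 → 26/50 = 0.52000
Lowest is class 'fish' with F1 score = 0.4681.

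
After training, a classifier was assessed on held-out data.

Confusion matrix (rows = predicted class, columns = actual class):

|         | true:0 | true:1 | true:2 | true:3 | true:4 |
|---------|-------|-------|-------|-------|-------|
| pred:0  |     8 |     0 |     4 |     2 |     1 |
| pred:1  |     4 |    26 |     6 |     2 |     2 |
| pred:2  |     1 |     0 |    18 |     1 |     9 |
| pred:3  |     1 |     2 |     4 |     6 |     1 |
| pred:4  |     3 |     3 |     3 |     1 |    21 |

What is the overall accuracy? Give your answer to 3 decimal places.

Accuracy = trace / total = (8+26+18+6+21=79) / 129 = 79/129 = 0.612

0.612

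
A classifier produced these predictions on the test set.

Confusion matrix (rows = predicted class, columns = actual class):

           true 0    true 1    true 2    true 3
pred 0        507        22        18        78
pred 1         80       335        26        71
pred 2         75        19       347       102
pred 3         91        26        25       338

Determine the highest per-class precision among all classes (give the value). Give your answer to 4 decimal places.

Per-class precision (TP/(TP+FP)):
  0: TP=507, FP=22+18+78=118 → 507/625 = 0.81120
  1: TP=335, FP=80+26+71=177 → 335/512 = 0.65430
  2: TP=347, FP=75+19+102=196 → 347/543 = 0.63904
  3: TP=338, FP=91+26+25=142 → 338/480 = 0.70417
Highest is class '0' with precision = 0.8112.

0.8112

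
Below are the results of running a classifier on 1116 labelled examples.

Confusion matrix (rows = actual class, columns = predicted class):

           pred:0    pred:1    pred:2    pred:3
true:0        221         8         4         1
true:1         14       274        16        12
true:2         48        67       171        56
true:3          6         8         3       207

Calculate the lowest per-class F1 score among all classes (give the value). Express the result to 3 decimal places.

0.638

Per-class F1 score (2·TP/(2·TP+FP+FN)):
  0: TP=221, FP=14+48+6=68, FN=8+4+1=13 → 442/523 = 0.8451
  1: TP=274, FP=8+67+8=83, FN=14+16+12=42 → 548/673 = 0.8143
  2: TP=171, FP=4+16+3=23, FN=48+67+56=171 → 342/536 = 0.6381
  3: TP=207, FP=1+12+56=69, FN=6+8+3=17 → 414/500 = 0.8280
Lowest is class '2' with F1 score = 0.638.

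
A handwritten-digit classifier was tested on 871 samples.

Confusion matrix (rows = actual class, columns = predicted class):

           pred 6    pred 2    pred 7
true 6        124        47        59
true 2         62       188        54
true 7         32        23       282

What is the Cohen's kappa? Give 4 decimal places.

Observed agreement pₒ = trace/N = 594/871 = 0.68197
Expected agreement pₑ = Σ (rowᵢ·colᵢ)/N² = (230·218 + 304·258 + 337·395)/871² = 0.34494
κ = (pₒ − pₑ)/(1 − pₑ) = (0.68197 − 0.34494)/(1 − 0.34494) = 0.5145

0.5145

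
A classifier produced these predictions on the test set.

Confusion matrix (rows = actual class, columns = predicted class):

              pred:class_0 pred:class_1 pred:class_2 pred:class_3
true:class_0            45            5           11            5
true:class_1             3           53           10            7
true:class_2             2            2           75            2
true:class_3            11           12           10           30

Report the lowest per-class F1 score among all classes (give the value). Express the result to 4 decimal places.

0.5607

Per-class F1 score (2·TP/(2·TP+FP+FN)):
  class_0: TP=45, FP=3+2+11=16, FN=5+11+5=21 → 90/127 = 0.70866
  class_1: TP=53, FP=5+2+12=19, FN=3+10+7=20 → 106/145 = 0.73103
  class_2: TP=75, FP=11+10+10=31, FN=2+2+2=6 → 150/187 = 0.80214
  class_3: TP=30, FP=5+7+2=14, FN=11+12+10=33 → 60/107 = 0.56075
Lowest is class 'class_3' with F1 score = 0.5607.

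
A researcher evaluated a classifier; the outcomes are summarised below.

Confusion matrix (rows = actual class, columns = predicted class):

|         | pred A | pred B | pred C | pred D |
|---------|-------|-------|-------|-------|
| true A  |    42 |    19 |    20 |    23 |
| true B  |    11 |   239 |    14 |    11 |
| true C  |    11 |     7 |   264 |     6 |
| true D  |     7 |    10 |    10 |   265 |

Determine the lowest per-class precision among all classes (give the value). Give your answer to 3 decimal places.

0.592

Per-class precision (TP/(TP+FP)):
  A: TP=42, FP=11+11+7=29 → 42/71 = 0.5915
  B: TP=239, FP=19+7+10=36 → 239/275 = 0.8691
  C: TP=264, FP=20+14+10=44 → 264/308 = 0.8571
  D: TP=265, FP=23+11+6=40 → 265/305 = 0.8689
Lowest is class 'A' with precision = 0.592.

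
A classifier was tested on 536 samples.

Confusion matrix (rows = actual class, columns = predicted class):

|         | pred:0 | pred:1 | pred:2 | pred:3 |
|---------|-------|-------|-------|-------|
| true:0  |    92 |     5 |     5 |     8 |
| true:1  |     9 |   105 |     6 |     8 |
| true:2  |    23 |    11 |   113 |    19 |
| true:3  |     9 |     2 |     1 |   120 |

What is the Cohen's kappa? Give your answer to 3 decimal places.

Observed agreement pₒ = trace/N = 430/536 = 0.8022
Expected agreement pₑ = Σ (rowᵢ·colᵢ)/N² = (110·133 + 128·123 + 166·125 + 132·155)/536² = 0.2492
κ = (pₒ − pₑ)/(1 − pₑ) = (0.8022 − 0.2492)/(1 − 0.2492) = 0.737

0.737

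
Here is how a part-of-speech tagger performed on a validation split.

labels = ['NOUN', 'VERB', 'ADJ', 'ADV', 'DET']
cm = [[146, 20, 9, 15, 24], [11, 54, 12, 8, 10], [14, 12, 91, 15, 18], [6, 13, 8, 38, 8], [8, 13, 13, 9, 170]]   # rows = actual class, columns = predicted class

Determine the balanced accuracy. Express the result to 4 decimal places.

Balanced accuracy = mean of per-class recall.
  NOUN: recall = 146/214 = 0.68224
  VERB: recall = 54/95 = 0.56842
  ADJ: recall = 91/150 = 0.60667
  ADV: recall = 38/73 = 0.52055
  DET: recall = 170/213 = 0.79812
Mean = (0.68224 + 0.56842 + 0.60667 + 0.52055 + 0.79812) / 5 = 0.6352

0.6352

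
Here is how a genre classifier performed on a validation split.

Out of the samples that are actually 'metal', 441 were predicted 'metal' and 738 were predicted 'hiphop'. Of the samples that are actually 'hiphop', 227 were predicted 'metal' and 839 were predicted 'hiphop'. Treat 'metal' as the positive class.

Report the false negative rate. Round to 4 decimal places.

0.6260

FNR = FN/(FN+TP) = 738/(738+441) = 0.6260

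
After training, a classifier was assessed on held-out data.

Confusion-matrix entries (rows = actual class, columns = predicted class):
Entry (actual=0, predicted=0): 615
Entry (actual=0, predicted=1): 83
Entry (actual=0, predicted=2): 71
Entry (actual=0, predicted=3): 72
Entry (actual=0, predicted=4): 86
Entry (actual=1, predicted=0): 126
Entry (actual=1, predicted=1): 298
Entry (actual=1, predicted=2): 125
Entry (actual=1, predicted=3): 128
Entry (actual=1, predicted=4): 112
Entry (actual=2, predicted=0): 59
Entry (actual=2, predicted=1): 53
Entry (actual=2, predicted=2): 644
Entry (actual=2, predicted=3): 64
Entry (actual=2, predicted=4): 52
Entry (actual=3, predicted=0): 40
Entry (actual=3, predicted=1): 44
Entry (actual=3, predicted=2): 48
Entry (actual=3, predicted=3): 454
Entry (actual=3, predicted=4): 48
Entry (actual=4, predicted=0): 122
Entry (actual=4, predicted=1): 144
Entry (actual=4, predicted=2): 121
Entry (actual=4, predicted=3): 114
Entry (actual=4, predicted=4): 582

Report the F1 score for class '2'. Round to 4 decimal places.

0.6847

One-vs-rest for '2': TP = diagonal; FP = other classes predicted '2'; FN = '2' predicted as other.
F1 score = 2·TP/(2·TP+FP+FN).
2: TP=644, FP=71+125+48+121=365, FN=59+53+64+52=228 → 1288/1881 = 0.68474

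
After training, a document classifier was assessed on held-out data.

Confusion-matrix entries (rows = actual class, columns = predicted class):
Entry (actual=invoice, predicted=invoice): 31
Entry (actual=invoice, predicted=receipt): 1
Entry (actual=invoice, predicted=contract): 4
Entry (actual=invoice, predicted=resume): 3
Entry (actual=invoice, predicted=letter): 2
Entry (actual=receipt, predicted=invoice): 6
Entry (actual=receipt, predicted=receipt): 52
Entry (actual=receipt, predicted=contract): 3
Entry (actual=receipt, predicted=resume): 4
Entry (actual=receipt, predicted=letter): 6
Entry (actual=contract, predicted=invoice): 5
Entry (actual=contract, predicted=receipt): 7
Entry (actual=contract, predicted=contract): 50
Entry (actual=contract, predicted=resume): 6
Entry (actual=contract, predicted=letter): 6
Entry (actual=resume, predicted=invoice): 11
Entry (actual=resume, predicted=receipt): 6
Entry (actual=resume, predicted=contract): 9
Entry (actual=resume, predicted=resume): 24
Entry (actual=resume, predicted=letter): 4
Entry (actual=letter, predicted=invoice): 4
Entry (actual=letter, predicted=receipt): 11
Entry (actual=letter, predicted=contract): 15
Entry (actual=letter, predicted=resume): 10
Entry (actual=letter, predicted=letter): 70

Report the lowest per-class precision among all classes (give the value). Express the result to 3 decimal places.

Per-class precision (TP/(TP+FP)):
  invoice: TP=31, FP=6+5+11+4=26 → 31/57 = 0.5439
  receipt: TP=52, FP=1+7+6+11=25 → 52/77 = 0.6753
  contract: TP=50, FP=4+3+9+15=31 → 50/81 = 0.6173
  resume: TP=24, FP=3+4+6+10=23 → 24/47 = 0.5106
  letter: TP=70, FP=2+6+6+4=18 → 70/88 = 0.7955
Lowest is class 'resume' with precision = 0.511.

0.511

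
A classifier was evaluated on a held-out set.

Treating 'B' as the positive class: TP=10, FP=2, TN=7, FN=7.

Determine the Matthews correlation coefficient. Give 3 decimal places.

0.349

MCC = (TP·TN − FP·FN) / √((TP+FP)(TP+FN)(TN+FP)(TN+FN))
Numerator = 10·7 − 2·7 = 56
Denominator = √(12·17·9·14) = √25704 = 160.3247
MCC = 56 / 160.3247 = 0.349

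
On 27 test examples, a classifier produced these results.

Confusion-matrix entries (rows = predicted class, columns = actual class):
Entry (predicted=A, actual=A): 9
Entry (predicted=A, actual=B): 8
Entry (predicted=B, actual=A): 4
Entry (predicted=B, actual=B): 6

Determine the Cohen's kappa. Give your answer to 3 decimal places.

Observed agreement pₒ = trace/N = 15/27 = 0.5556
Expected agreement pₑ = Σ (rowᵢ·colᵢ)/N² = (13·17 + 14·10)/27² = 0.4952
κ = (pₒ − pₑ)/(1 − pₑ) = (0.5556 − 0.4952)/(1 − 0.4952) = 0.120

0.120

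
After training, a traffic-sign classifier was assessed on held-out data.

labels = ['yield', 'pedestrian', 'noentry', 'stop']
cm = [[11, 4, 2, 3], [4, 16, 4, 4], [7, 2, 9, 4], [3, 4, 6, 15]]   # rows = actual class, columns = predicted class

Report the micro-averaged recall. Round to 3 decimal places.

0.520

Micro-averaging pools counts across classes: ΣTP=51, ΣFP=47, ΣFN=47.
Micro-recall = TP/(TP+FN) on pooled counts = 0.520 (equals overall accuracy in single-label multiclass).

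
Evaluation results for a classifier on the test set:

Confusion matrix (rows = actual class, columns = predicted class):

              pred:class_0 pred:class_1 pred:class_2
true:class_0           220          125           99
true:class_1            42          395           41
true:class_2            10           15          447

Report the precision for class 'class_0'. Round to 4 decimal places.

One-vs-rest for 'class_0': TP = diagonal; FP = other classes predicted 'class_0'; FN = 'class_0' predicted as other.
precision = TP/(TP+FP).
class_0: TP=220, FP=42+10=52 → 220/272 = 0.80882

0.8088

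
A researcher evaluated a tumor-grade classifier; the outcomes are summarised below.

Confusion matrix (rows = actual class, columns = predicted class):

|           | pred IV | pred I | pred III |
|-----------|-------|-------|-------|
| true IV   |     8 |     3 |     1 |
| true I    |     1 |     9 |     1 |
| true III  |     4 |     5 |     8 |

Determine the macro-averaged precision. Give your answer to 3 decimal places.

Per-class precision (TP/(TP+FP)):
  IV: TP=8, FP=1+4=5 → 8/13 = 0.6154
  I: TP=9, FP=3+5=8 → 9/17 = 0.5294
  III: TP=8, FP=1+1=2 → 8/10 = 0.8000
Macro-precision = mean = (0.6154 + 0.5294 + 0.8000) / 3 = 0.648

0.648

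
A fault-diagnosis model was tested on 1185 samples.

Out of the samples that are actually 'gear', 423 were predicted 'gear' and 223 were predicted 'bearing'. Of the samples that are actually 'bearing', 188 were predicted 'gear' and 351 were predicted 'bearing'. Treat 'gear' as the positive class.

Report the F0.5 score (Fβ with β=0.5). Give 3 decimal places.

0.684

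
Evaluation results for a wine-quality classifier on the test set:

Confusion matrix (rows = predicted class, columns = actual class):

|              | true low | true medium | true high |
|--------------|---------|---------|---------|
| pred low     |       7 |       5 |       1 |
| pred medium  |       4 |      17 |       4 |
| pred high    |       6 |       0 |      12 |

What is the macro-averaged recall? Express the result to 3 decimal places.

0.630

Per-class recall (TP/(TP+FN)):
  low: TP=7, FN=4+6=10 → 7/17 = 0.4118
  medium: TP=17, FN=5+0=5 → 17/22 = 0.7727
  high: TP=12, FN=1+4=5 → 12/17 = 0.7059
Macro-recall = mean = (0.4118 + 0.7727 + 0.7059) / 3 = 0.630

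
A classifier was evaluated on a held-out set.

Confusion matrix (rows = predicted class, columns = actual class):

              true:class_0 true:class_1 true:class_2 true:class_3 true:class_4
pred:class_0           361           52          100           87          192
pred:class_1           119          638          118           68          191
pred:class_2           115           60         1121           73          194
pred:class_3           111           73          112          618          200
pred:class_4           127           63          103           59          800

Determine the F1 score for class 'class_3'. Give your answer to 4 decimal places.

One-vs-rest for 'class_3': TP = diagonal; FP = other classes predicted 'class_3'; FN = 'class_3' predicted as other.
F1 score = 2·TP/(2·TP+FP+FN).
class_3: TP=618, FP=111+73+112+200=496, FN=87+68+73+59=287 → 1236/2019 = 0.61218

0.6122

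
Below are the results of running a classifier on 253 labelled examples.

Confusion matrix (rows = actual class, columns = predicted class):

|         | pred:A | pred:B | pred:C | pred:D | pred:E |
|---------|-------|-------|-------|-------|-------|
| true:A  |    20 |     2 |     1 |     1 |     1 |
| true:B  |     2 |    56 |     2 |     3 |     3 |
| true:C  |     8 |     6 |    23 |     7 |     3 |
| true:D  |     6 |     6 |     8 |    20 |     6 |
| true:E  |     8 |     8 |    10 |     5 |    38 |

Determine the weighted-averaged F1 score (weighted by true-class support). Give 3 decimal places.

0.616

Per-class F1 score (2·TP/(2·TP+FP+FN)):
  A: TP=20, FP=2+8+6+8=24, FN=2+1+1+1=5 → 40/69 = 0.5797
  B: TP=56, FP=2+6+6+8=22, FN=2+2+3+3=10 → 112/144 = 0.7778
  C: TP=23, FP=1+2+8+10=21, FN=8+6+7+3=24 → 46/91 = 0.5055
  D: TP=20, FP=1+3+7+5=16, FN=6+6+8+6=26 → 40/82 = 0.4878
  E: TP=38, FP=1+3+3+6=13, FN=8+8+10+5=31 → 76/120 = 0.6333
Weighted-F1 score = Σ (supportᵢ/N)·F1 scoreᵢ with N=253: (25/253)·0.5797 + (66/253)·0.7778 + (47/253)·0.5055 + (46/253)·0.4878 + (69/253)·0.6333 = 0.616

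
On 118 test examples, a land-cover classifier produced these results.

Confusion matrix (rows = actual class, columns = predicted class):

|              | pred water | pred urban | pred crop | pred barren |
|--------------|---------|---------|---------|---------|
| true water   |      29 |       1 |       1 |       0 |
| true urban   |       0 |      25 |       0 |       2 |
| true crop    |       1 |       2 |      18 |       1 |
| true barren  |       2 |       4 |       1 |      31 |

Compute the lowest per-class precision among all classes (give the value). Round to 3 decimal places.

0.781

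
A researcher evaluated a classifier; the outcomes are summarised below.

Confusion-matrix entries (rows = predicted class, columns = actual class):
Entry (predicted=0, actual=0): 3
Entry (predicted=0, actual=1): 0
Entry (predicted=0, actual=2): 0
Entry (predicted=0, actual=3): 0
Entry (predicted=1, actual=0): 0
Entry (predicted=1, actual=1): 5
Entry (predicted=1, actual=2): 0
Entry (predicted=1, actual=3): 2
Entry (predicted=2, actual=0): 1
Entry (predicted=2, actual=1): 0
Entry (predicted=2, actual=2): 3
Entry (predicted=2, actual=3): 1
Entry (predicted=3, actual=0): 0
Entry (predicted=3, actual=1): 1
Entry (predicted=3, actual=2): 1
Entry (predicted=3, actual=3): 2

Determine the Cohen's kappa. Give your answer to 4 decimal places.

Observed agreement pₒ = trace/N = 13/19 = 0.68421
Expected agreement pₑ = Σ (rowᵢ·colᵢ)/N² = (4·3 + 6·7 + 4·5 + 5·4)/19² = 0.26039
κ = (pₒ − pₑ)/(1 − pₑ) = (0.68421 − 0.26039)/(1 − 0.26039) = 0.5730

0.5730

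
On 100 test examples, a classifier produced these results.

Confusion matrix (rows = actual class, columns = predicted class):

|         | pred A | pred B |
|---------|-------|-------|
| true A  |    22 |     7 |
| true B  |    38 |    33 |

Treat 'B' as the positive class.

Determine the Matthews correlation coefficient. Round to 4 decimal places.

0.2069

MCC = (TP·TN − FP·FN) / √((TP+FP)(TP+FN)(TN+FP)(TN+FN))
Numerator = 33·22 − 7·38 = 460
Denominator = √(40·71·29·60) = √4941600 = 2222.9710
MCC = 460 / 2222.9710 = 0.2069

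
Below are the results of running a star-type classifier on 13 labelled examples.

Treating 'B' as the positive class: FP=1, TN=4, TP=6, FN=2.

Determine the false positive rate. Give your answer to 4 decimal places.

0.2000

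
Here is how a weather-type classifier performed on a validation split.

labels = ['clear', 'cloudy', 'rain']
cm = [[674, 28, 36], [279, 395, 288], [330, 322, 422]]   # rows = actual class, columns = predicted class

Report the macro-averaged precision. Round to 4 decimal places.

0.5404

Per-class precision (TP/(TP+FP)):
  clear: TP=674, FP=279+330=609 → 674/1283 = 0.52533
  cloudy: TP=395, FP=28+322=350 → 395/745 = 0.53020
  rain: TP=422, FP=36+288=324 → 422/746 = 0.56568
Macro-precision = mean = (0.52533 + 0.53020 + 0.56568) / 3 = 0.5404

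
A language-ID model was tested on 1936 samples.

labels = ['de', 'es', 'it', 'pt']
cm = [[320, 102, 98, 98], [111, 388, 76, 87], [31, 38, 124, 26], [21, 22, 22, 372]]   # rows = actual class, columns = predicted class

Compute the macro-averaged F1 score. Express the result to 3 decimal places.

Per-class F1 score (2·TP/(2·TP+FP+FN)):
  de: TP=320, FP=111+31+21=163, FN=102+98+98=298 → 640/1101 = 0.5813
  es: TP=388, FP=102+38+22=162, FN=111+76+87=274 → 776/1212 = 0.6403
  it: TP=124, FP=98+76+22=196, FN=31+38+26=95 → 248/539 = 0.4601
  pt: TP=372, FP=98+87+26=211, FN=21+22+22=65 → 744/1020 = 0.7294
Macro-F1 score = mean = (0.5813 + 0.6403 + 0.4601 + 0.7294) / 4 = 0.603

0.603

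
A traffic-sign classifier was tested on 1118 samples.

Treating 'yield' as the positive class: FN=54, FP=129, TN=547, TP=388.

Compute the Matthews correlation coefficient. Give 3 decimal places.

0.674

MCC = (TP·TN − FP·FN) / √((TP+FP)(TP+FN)(TN+FP)(TN+FN))
Numerator = 388·547 − 129·54 = 205270
Denominator = √(517·442·676·601) = √92839753864 = 304696.1665
MCC = 205270 / 304696.1665 = 0.674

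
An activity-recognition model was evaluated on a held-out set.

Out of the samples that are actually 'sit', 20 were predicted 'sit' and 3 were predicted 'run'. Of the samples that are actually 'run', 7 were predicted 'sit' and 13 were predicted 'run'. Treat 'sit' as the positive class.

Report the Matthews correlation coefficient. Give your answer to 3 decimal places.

0.536

MCC = (TP·TN − FP·FN) / √((TP+FP)(TP+FN)(TN+FP)(TN+FN))
Numerator = 20·13 − 7·3 = 239
Denominator = √(27·23·20·16) = √198720 = 445.7802
MCC = 239 / 445.7802 = 0.536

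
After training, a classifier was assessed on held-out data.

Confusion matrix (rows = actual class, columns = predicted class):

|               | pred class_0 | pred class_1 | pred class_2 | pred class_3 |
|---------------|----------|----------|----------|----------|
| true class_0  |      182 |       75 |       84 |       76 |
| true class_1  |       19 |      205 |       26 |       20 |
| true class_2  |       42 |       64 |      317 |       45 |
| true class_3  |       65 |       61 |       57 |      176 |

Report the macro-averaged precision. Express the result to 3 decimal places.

0.577

Per-class precision (TP/(TP+FP)):
  class_0: TP=182, FP=19+42+65=126 → 182/308 = 0.5909
  class_1: TP=205, FP=75+64+61=200 → 205/405 = 0.5062
  class_2: TP=317, FP=84+26+57=167 → 317/484 = 0.6550
  class_3: TP=176, FP=76+20+45=141 → 176/317 = 0.5552
Macro-precision = mean = (0.5909 + 0.5062 + 0.6550 + 0.5552) / 4 = 0.577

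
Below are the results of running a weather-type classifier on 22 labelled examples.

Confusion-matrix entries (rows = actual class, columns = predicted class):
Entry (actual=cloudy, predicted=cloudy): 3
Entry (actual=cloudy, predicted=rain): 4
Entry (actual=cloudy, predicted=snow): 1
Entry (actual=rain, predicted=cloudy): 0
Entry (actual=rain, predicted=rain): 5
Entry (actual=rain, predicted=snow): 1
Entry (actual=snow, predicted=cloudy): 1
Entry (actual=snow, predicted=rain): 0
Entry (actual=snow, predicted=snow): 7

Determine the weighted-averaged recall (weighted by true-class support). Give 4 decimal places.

Per-class recall (TP/(TP+FN)):
  cloudy: TP=3, FN=4+1=5 → 3/8 = 0.37500
  rain: TP=5, FN=0+1=1 → 5/6 = 0.83333
  snow: TP=7, FN=1+0=1 → 7/8 = 0.87500
Weighted-recall = Σ (supportᵢ/N)·recallᵢ with N=22: (8/22)·0.37500 + (6/22)·0.83333 + (8/22)·0.87500 = 0.6818

0.6818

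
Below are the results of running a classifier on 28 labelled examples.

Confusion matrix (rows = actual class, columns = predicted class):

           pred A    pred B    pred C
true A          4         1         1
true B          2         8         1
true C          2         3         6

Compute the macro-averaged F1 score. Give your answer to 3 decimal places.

0.633

Per-class F1 score (2·TP/(2·TP+FP+FN)):
  A: TP=4, FP=2+2=4, FN=1+1=2 → 8/14 = 0.5714
  B: TP=8, FP=1+3=4, FN=2+1=3 → 16/23 = 0.6957
  C: TP=6, FP=1+1=2, FN=2+3=5 → 12/19 = 0.6316
Macro-F1 score = mean = (0.5714 + 0.6957 + 0.6316) / 3 = 0.633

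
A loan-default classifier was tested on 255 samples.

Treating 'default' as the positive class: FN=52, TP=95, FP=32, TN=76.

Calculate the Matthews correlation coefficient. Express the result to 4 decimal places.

MCC = (TP·TN − FP·FN) / √((TP+FP)(TP+FN)(TN+FP)(TN+FN))
Numerator = 95·76 − 32·52 = 5556
Denominator = √(127·147·108·128) = √258080256 = 16064.8765
MCC = 5556 / 16064.8765 = 0.3458

0.3458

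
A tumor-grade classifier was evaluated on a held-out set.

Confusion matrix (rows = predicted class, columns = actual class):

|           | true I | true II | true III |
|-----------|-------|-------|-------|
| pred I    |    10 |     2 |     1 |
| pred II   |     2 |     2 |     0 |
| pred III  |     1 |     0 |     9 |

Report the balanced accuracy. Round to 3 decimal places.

Balanced accuracy = mean of per-class recall.
  I: recall = 10/13 = 0.7692
  II: recall = 2/4 = 0.5000
  III: recall = 9/10 = 0.9000
Mean = (0.7692 + 0.5000 + 0.9000) / 3 = 0.723

0.723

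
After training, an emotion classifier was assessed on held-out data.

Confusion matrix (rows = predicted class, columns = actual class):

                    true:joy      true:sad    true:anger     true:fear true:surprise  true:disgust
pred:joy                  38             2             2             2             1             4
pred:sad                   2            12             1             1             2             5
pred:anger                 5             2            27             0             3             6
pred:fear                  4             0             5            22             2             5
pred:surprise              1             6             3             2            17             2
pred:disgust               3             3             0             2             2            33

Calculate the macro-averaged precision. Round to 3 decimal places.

0.637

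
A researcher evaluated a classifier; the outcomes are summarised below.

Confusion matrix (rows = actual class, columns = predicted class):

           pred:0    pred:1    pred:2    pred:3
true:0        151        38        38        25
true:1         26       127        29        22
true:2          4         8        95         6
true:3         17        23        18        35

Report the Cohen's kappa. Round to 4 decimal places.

0.4743

Observed agreement pₒ = trace/N = 408/662 = 0.61631
Expected agreement pₑ = Σ (rowᵢ·colᵢ)/N² = (252·198 + 204·196 + 113·180 + 93·88)/662² = 0.27018
κ = (pₒ − pₑ)/(1 − pₑ) = (0.61631 − 0.27018)/(1 − 0.27018) = 0.4743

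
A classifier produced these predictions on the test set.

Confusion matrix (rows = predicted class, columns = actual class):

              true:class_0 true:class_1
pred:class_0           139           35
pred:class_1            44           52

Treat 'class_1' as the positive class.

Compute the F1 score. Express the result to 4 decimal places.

Precision = TP/(TP+FP) = 52/96 = 0.5417
Recall = TP/(TP+FN) = 52/87 = 0.5977
F1 = 2·TP/(2·TP+FP+FN) = 104/183 = 0.5683

0.5683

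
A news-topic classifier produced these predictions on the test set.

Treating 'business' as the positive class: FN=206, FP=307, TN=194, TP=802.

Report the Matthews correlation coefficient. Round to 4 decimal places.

MCC = (TP·TN − FP·FN) / √((TP+FP)(TP+FN)(TN+FP)(TN+FN))
Numerator = 802·194 − 307·206 = 92346
Denominator = √(1109·1008·501·400) = √224021548800 = 473309.1472
MCC = 92346 / 473309.1472 = 0.1951

0.1951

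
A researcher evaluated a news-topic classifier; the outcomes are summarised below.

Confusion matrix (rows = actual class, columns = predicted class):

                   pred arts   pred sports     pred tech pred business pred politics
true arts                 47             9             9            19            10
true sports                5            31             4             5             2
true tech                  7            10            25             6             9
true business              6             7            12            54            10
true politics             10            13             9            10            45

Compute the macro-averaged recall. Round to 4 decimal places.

0.5444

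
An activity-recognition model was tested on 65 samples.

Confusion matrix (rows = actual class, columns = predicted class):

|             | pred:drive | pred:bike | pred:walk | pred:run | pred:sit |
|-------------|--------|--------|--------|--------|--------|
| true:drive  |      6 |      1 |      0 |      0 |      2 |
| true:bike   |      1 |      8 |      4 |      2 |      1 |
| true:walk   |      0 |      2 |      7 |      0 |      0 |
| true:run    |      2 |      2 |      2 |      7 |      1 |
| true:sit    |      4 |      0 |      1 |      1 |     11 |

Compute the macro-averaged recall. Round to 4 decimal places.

0.6183

Per-class recall (TP/(TP+FN)):
  drive: TP=6, FN=1+0+0+2=3 → 6/9 = 0.66667
  bike: TP=8, FN=1+4+2+1=8 → 8/16 = 0.50000
  walk: TP=7, FN=0+2+0+0=2 → 7/9 = 0.77778
  run: TP=7, FN=2+2+2+1=7 → 7/14 = 0.50000
  sit: TP=11, FN=4+0+1+1=6 → 11/17 = 0.64706
Macro-recall = mean = (0.66667 + 0.50000 + 0.77778 + 0.50000 + 0.64706) / 5 = 0.6183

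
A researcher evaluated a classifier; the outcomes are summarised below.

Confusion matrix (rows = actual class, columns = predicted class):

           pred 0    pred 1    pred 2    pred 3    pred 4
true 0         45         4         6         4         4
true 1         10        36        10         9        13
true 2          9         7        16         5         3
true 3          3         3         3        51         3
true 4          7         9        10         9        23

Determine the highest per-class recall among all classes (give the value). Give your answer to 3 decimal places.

0.810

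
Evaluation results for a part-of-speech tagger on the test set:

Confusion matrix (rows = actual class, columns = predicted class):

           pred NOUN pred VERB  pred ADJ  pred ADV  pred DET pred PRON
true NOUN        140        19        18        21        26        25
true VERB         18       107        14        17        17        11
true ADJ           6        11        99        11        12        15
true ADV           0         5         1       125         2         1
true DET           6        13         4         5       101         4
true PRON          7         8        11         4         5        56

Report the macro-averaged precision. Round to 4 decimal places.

0.6539

Per-class precision (TP/(TP+FP)):
  NOUN: TP=140, FP=18+6+0+6+7=37 → 140/177 = 0.79096
  VERB: TP=107, FP=19+11+5+13+8=56 → 107/163 = 0.65644
  ADJ: TP=99, FP=18+14+1+4+11=48 → 99/147 = 0.67347
  ADV: TP=125, FP=21+17+11+5+4=58 → 125/183 = 0.68306
  DET: TP=101, FP=26+17+12+2+5=62 → 101/163 = 0.61963
  PRON: TP=56, FP=25+11+15+1+4=56 → 56/112 = 0.50000
Macro-precision = mean = (0.79096 + 0.65644 + 0.67347 + 0.68306 + 0.61963 + 0.50000) / 6 = 0.6539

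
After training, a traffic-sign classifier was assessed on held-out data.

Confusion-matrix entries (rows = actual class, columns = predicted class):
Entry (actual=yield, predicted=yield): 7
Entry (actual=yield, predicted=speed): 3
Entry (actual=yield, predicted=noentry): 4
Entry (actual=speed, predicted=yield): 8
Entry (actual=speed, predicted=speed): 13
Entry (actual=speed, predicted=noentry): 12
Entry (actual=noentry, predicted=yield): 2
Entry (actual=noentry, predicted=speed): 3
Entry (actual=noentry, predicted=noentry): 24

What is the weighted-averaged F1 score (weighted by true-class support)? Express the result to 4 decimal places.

0.5657

Per-class F1 score (2·TP/(2·TP+FP+FN)):
  yield: TP=7, FP=8+2=10, FN=3+4=7 → 14/31 = 0.45161
  speed: TP=13, FP=3+3=6, FN=8+12=20 → 26/52 = 0.50000
  noentry: TP=24, FP=4+12=16, FN=2+3=5 → 48/69 = 0.69565
Weighted-F1 score = Σ (supportᵢ/N)·F1 scoreᵢ with N=76: (14/76)·0.45161 + (33/76)·0.50000 + (29/76)·0.69565 = 0.5657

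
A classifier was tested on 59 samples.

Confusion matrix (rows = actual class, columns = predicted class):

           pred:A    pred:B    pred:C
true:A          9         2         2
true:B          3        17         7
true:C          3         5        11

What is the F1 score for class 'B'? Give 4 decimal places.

Take TP from the diagonal, FP from the rest of the 'B' prediction marginal, FN from the rest of the 'B' actual marginal.
F1 score = 2·TP/(2·TP+FP+FN).
B: TP=17, FP=2+5=7, FN=3+7=10 → 34/51 = 0.66667

0.6667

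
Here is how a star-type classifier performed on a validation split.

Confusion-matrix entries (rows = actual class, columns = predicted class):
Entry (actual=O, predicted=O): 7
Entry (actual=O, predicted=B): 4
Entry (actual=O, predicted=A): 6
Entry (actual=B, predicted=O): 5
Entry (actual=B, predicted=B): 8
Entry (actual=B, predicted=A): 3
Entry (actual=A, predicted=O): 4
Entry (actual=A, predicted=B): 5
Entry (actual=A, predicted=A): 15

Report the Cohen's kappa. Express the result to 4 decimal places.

0.2771

Observed agreement pₒ = trace/N = 30/57 = 0.52632
Expected agreement pₑ = Σ (rowᵢ·colᵢ)/N² = (17·16 + 16·17 + 24·24)/57² = 0.34472
κ = (pₒ − pₑ)/(1 − pₑ) = (0.52632 − 0.34472)/(1 − 0.34472) = 0.2771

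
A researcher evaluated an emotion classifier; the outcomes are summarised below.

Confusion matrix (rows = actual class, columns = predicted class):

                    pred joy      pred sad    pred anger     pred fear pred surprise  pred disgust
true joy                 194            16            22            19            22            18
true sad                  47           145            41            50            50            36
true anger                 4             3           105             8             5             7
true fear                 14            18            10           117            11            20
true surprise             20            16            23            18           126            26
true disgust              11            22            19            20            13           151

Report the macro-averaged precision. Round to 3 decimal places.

0.575

Per-class precision (TP/(TP+FP)):
  joy: TP=194, FP=47+4+14+20+11=96 → 194/290 = 0.6690
  sad: TP=145, FP=16+3+18+16+22=75 → 145/220 = 0.6591
  anger: TP=105, FP=22+41+10+23+19=115 → 105/220 = 0.4773
  fear: TP=117, FP=19+50+8+18+20=115 → 117/232 = 0.5043
  surprise: TP=126, FP=22+50+5+11+13=101 → 126/227 = 0.5551
  disgust: TP=151, FP=18+36+7+20+26=107 → 151/258 = 0.5853
Macro-precision = mean = (0.6690 + 0.6591 + 0.4773 + 0.5043 + 0.5551 + 0.5853) / 6 = 0.575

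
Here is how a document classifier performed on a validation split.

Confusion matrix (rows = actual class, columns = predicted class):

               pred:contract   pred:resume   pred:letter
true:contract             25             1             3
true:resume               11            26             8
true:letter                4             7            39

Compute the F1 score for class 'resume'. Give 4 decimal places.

F1 score = 2·TP/(2·TP+FP+FN).
resume: TP=26, FP=1+7=8, FN=11+8=19 → 52/79 = 0.65823

0.6582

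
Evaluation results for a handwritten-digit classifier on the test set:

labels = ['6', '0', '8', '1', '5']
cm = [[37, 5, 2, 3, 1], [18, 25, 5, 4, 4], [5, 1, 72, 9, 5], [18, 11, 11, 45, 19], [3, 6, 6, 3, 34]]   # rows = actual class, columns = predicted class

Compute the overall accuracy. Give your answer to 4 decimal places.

0.6051

Accuracy = trace / total = (37+25+72+45+34=213) / 352 = 213/352 = 0.6051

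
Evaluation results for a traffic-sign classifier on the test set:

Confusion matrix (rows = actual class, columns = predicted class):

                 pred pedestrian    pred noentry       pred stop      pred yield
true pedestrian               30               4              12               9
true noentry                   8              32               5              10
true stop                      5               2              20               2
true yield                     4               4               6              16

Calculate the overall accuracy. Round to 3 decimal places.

Accuracy = trace / total = (30+32+20+16=98) / 169 = 98/169 = 0.580

0.580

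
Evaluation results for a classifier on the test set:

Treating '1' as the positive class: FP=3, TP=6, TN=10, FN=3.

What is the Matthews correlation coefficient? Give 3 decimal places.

0.436

MCC = (TP·TN − FP·FN) / √((TP+FP)(TP+FN)(TN+FP)(TN+FN))
Numerator = 6·10 − 3·3 = 51
Denominator = √(9·9·13·13) = √13689 = 117.0000
MCC = 51 / 117.0000 = 0.436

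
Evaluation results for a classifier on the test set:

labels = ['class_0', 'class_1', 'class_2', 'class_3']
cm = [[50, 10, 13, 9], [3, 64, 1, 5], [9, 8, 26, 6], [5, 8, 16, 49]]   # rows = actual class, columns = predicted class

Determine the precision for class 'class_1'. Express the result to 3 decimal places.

precision = TP/(TP+FP).
class_1: TP=64, FP=10+8+8=26 → 64/90 = 0.7111

0.711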